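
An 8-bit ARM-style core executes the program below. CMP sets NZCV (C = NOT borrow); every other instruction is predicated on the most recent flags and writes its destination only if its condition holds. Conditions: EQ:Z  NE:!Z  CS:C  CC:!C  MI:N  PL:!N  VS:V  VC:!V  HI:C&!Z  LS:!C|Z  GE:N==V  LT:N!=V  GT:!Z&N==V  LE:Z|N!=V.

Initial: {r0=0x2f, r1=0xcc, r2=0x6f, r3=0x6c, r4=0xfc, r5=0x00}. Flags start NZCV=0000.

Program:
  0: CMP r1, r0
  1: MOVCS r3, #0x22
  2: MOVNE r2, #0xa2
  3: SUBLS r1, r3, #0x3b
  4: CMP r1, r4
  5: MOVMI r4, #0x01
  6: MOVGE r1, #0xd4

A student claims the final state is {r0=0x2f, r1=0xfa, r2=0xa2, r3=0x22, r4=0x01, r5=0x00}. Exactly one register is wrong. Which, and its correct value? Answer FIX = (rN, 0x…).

FIX = (r1, 0xcc)

0: ✓ CMP  NZCV=1010
1: ✓ MOVCS  r3←0x22
2: ✓ MOVNE  r2←0xa2
3: · SUBLS
4: ✓ CMP  NZCV=1000
5: ✓ MOVMI  r4←0x01
6: · MOVGE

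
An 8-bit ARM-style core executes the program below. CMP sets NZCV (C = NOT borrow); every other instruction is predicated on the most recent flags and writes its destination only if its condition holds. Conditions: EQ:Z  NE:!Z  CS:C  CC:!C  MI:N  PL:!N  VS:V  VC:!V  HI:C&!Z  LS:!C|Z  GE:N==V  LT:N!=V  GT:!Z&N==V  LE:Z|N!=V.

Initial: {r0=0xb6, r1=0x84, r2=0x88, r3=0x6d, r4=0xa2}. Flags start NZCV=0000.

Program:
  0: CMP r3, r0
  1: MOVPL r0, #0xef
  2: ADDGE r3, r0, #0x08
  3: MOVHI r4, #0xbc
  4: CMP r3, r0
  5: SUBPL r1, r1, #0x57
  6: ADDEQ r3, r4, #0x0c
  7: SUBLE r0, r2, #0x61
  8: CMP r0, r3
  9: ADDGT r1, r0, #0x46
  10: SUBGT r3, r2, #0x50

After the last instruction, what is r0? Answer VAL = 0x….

VAL = 0xb6

[0] flags=1001 → (cmp)
[1] flags=1001 PL?F → skip
[2] flags=1001 GE?T → r3=0xbe
[3] flags=1001 HI?F → skip
[4] flags=0010 → (cmp)
[5] flags=0010 PL?T → r1=0x2d
[6] flags=0010 EQ?F → skip
[7] flags=0010 LE?F → skip
[8] flags=1000 → (cmp)
[9] flags=1000 GT?F → skip
[10] flags=1000 GT?F → skip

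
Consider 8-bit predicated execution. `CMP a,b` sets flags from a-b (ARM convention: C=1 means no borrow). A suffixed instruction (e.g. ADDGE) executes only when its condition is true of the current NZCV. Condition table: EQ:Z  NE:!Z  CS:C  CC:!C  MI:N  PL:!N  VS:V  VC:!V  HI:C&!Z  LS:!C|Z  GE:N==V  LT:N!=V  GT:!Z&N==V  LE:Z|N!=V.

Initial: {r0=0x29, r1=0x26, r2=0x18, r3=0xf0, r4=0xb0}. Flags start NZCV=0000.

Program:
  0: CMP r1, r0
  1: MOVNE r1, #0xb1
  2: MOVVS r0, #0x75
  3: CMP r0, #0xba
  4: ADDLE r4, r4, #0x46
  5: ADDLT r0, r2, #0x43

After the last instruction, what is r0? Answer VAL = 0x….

[0] flags=1000 → (cmp)
[1] flags=1000 NE?T → r1=0xb1
[2] flags=1000 VS?F → skip
[3] flags=0000 → (cmp)
[4] flags=0000 LE?F → skip
[5] flags=0000 LT?F → skip

VAL = 0x29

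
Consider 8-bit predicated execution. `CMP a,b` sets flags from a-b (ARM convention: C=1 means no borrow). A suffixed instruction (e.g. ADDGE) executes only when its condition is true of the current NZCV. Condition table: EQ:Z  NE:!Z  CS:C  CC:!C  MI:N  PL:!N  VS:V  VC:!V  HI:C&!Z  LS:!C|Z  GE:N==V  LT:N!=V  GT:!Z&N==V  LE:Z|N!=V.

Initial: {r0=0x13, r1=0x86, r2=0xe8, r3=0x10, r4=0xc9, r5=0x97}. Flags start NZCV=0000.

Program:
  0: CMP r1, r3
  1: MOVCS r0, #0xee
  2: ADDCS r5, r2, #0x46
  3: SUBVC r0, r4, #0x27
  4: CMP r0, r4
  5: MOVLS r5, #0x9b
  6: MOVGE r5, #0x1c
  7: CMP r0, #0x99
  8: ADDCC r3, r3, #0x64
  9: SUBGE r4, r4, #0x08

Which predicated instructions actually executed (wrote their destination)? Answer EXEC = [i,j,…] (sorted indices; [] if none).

0: ✓ CMP  NZCV=0011
1: ✓ MOVCS  r0←0xee
2: ✓ ADDCS  r5←0x2e
3: · SUBVC
4: ✓ CMP  NZCV=0010
5: · MOVLS
6: ✓ MOVGE  r5←0x1c
7: ✓ CMP  NZCV=0010
8: · ADDCC
9: ✓ SUBGE  r4←0xc1

EXEC = [1,2,6,9]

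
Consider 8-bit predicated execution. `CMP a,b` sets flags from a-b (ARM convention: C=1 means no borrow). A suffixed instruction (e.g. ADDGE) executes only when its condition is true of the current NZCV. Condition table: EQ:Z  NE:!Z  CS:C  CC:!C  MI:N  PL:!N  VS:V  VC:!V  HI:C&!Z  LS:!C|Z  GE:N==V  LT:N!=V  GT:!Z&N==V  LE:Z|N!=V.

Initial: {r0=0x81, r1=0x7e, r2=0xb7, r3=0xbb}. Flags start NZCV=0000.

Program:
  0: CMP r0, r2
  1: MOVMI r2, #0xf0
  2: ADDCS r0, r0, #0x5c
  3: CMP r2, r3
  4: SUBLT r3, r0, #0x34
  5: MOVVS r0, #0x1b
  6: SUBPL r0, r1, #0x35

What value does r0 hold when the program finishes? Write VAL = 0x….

VAL = 0x49

[0] flags=1000 → (cmp)
[1] flags=1000 MI?T → r2=0xf0
[2] flags=1000 CS?F → skip
[3] flags=0010 → (cmp)
[4] flags=0010 LT?F → skip
[5] flags=0010 VS?F → skip
[6] flags=0010 PL?T → r0=0x49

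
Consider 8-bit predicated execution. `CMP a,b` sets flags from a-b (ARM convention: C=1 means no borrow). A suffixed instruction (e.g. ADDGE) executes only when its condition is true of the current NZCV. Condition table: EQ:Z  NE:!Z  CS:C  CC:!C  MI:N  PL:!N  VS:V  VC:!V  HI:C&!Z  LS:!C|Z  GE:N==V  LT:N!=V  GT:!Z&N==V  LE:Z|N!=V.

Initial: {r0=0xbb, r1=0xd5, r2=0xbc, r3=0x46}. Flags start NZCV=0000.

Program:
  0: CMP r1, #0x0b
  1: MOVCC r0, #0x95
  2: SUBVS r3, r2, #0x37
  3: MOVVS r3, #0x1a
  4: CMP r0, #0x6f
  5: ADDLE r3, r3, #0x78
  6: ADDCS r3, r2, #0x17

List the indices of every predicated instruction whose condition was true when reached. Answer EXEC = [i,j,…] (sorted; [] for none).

EXEC = [5,6]

0: ✓ CMP  NZCV=1010
1: · MOVCC
2: · SUBVS
3: · MOVVS
4: ✓ CMP  NZCV=0011
5: ✓ ADDLE  r3←0xbe
6: ✓ ADDCS  r3←0xd3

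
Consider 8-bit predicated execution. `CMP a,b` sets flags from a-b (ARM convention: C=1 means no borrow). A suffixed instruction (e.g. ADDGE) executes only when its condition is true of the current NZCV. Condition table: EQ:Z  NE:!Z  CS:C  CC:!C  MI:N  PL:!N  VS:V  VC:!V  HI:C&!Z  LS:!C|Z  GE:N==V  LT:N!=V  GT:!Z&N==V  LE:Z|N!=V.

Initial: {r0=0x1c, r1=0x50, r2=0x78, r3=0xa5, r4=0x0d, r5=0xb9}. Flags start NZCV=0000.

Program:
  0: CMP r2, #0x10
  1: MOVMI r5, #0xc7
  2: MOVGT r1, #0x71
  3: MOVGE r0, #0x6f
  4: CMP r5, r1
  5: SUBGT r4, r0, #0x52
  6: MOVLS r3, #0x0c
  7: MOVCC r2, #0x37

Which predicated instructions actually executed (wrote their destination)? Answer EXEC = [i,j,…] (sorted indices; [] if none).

EXEC = [2,3]

0: ✓ CMP  NZCV=0010
1: · MOVMI
2: ✓ MOVGT  r1←0x71
3: ✓ MOVGE  r0←0x6f
4: ✓ CMP  NZCV=0011
5: · SUBGT
6: · MOVLS
7: · MOVCC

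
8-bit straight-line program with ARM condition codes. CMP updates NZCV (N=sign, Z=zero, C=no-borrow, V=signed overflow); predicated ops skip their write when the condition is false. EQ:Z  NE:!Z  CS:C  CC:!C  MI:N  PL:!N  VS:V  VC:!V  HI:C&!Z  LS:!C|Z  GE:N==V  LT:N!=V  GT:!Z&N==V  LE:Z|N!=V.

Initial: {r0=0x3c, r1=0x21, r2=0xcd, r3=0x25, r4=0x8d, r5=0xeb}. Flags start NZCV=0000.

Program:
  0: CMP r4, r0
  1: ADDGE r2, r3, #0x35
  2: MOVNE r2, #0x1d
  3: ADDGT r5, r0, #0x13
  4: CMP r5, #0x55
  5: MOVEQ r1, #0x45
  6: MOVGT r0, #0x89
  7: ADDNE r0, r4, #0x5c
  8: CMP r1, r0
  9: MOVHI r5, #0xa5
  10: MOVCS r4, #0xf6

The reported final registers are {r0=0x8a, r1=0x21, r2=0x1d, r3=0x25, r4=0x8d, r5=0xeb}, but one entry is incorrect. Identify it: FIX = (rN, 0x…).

FIX = (r0, 0xe9)

0: ✓ CMP  NZCV=0011
1: · ADDGE
2: ✓ MOVNE  r2←0x1d
3: · ADDGT
4: ✓ CMP  NZCV=1010
5: · MOVEQ
6: · MOVGT
7: ✓ ADDNE  r0←0xe9
8: ✓ CMP  NZCV=0000
9: · MOVHI
10: · MOVCS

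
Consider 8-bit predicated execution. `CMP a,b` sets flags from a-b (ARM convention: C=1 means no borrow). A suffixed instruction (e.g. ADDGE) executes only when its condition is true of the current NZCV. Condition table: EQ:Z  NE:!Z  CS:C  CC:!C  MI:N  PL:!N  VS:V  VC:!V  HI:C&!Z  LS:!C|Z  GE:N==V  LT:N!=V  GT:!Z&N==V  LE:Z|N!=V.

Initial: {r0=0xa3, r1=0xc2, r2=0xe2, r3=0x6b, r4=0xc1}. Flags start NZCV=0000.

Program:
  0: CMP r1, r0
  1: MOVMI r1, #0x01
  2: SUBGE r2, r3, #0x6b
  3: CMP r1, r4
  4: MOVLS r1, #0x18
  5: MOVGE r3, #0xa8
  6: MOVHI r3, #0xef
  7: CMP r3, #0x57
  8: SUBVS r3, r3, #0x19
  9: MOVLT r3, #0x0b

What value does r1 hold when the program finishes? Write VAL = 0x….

0: ✓ CMP  NZCV=0010
1: · MOVMI
2: ✓ SUBGE  r2←0x00
3: ✓ CMP  NZCV=0010
4: · MOVLS
5: ✓ MOVGE  r3←0xa8
6: ✓ MOVHI  r3←0xef
7: ✓ CMP  NZCV=1010
8: · SUBVS
9: ✓ MOVLT  r3←0x0b

VAL = 0xc2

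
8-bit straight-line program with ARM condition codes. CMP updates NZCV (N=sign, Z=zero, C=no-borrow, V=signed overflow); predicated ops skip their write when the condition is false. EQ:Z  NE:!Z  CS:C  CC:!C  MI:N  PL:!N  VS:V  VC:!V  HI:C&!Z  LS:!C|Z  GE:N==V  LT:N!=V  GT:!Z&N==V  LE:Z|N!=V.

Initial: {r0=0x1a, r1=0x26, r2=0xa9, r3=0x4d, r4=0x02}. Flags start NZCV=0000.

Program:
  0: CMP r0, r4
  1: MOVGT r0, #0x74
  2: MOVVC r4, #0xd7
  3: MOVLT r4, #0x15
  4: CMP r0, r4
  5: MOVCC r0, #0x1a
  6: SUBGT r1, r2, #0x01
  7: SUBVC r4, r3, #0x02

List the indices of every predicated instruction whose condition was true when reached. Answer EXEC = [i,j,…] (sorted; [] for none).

[0] flags=0010 → (cmp)
[1] flags=0010 GT?T → r0=0x74
[2] flags=0010 VC?T → r4=0xd7
[3] flags=0010 LT?F → skip
[4] flags=1001 → (cmp)
[5] flags=1001 CC?T → r0=0x1a
[6] flags=1001 GT?T → r1=0xa8
[7] flags=1001 VC?F → skip

EXEC = [1,2,5,6]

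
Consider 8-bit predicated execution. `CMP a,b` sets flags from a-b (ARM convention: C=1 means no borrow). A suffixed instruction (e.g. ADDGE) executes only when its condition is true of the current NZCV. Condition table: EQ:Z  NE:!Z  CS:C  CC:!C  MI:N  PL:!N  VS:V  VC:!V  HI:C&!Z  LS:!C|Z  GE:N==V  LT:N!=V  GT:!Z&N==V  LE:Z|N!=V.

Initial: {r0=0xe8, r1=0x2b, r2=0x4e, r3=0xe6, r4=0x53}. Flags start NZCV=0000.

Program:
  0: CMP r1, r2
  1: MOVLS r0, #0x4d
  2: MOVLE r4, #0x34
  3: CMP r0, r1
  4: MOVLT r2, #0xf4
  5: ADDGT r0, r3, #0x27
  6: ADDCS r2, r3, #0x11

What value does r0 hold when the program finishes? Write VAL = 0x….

VAL = 0x0d

[0] flags=1000 → (cmp)
[1] flags=1000 LS?T → r0=0x4d
[2] flags=1000 LE?T → r4=0x34
[3] flags=0010 → (cmp)
[4] flags=0010 LT?F → skip
[5] flags=0010 GT?T → r0=0x0d
[6] flags=0010 CS?T → r2=0xf7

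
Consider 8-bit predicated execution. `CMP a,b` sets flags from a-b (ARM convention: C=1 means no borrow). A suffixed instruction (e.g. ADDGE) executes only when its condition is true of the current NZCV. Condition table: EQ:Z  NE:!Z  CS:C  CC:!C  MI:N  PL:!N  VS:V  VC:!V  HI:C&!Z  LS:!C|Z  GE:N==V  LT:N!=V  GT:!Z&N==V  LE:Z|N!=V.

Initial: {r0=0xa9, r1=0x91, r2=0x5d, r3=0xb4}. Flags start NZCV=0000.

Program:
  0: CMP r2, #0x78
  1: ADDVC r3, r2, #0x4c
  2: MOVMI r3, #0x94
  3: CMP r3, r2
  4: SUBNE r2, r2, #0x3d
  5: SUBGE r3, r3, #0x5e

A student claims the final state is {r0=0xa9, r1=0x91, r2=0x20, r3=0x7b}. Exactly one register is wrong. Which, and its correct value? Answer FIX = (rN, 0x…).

FIX = (r3, 0x94)

0: ✓ CMP  NZCV=1000
1: ✓ ADDVC  r3←0xa9
2: ✓ MOVMI  r3←0x94
3: ✓ CMP  NZCV=0011
4: ✓ SUBNE  r2←0x20
5: · SUBGE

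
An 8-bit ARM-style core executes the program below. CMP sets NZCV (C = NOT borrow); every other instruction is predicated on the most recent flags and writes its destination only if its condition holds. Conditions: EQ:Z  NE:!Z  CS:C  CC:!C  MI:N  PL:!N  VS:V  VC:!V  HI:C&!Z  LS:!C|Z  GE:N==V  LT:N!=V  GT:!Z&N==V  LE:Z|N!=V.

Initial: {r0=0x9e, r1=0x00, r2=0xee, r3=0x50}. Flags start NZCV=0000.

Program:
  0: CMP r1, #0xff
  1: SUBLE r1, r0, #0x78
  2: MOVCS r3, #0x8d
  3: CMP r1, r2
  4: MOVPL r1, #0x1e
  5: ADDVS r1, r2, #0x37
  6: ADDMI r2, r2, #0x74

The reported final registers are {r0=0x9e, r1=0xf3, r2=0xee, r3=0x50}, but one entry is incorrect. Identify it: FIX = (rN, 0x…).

0: ✓ CMP  NZCV=0000
1: · SUBLE
2: · MOVCS
3: ✓ CMP  NZCV=0000
4: ✓ MOVPL  r1←0x1e
5: · ADDVS
6: · ADDMI

FIX = (r1, 0x1e)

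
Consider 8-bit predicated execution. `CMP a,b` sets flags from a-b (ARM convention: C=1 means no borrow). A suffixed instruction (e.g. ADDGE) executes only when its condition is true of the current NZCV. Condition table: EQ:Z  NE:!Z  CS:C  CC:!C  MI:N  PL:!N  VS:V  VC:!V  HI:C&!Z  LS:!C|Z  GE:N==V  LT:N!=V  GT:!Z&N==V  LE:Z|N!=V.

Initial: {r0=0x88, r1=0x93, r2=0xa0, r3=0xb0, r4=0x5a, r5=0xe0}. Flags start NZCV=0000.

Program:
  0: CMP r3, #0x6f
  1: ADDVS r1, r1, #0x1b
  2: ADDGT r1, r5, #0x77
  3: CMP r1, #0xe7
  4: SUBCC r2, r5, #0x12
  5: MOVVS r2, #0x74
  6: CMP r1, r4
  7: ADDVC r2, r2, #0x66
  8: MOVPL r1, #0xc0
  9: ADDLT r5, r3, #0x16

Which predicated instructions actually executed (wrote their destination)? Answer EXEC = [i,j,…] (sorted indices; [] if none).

EXEC = [1,4,8,9]

[0] flags=0011 → (cmp)
[1] flags=0011 VS?T → r1=0xae
[2] flags=0011 GT?F → skip
[3] flags=1000 → (cmp)
[4] flags=1000 CC?T → r2=0xce
[5] flags=1000 VS?F → skip
[6] flags=0011 → (cmp)
[7] flags=0011 VC?F → skip
[8] flags=0011 PL?T → r1=0xc0
[9] flags=0011 LT?T → r5=0xc6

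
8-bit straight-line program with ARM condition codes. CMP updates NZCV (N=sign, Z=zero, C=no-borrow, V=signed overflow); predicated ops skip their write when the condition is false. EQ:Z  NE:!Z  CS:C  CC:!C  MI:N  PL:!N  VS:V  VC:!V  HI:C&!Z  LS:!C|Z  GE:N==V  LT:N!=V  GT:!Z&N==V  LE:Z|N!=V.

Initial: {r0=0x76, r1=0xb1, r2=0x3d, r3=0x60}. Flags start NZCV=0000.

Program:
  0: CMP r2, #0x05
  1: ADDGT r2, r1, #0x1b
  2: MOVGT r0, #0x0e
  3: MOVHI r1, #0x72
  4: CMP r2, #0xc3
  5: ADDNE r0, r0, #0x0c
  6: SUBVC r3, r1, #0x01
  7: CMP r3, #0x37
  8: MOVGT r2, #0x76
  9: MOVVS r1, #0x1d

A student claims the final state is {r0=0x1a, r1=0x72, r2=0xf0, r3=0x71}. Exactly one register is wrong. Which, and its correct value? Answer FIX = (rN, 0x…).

FIX = (r2, 0x76)

0: ✓ CMP  NZCV=0010
1: ✓ ADDGT  r2←0xcc
2: ✓ MOVGT  r0←0x0e
3: ✓ MOVHI  r1←0x72
4: ✓ CMP  NZCV=0010
5: ✓ ADDNE  r0←0x1a
6: ✓ SUBVC  r3←0x71
7: ✓ CMP  NZCV=0010
8: ✓ MOVGT  r2←0x76
9: · MOVVS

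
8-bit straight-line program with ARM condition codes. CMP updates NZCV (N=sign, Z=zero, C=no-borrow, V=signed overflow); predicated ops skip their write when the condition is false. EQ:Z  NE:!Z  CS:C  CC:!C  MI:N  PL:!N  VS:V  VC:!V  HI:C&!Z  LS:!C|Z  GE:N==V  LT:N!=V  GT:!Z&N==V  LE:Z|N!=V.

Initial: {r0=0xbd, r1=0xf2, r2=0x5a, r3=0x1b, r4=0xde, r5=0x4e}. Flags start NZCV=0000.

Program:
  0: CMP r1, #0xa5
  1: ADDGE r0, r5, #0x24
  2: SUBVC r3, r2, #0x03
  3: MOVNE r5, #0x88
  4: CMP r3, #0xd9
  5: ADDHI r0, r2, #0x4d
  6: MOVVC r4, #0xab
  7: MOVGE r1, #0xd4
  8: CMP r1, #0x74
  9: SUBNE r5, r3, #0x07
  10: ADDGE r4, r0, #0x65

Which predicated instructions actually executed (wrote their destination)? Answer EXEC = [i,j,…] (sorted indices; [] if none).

EXEC = [1,2,3,6,7,9]

[0] flags=0010 → (cmp)
[1] flags=0010 GE?T → r0=0x72
[2] flags=0010 VC?T → r3=0x57
[3] flags=0010 NE?T → r5=0x88
[4] flags=0000 → (cmp)
[5] flags=0000 HI?F → skip
[6] flags=0000 VC?T → r4=0xab
[7] flags=0000 GE?T → r1=0xd4
[8] flags=0011 → (cmp)
[9] flags=0011 NE?T → r5=0x50
[10] flags=0011 GE?F → skip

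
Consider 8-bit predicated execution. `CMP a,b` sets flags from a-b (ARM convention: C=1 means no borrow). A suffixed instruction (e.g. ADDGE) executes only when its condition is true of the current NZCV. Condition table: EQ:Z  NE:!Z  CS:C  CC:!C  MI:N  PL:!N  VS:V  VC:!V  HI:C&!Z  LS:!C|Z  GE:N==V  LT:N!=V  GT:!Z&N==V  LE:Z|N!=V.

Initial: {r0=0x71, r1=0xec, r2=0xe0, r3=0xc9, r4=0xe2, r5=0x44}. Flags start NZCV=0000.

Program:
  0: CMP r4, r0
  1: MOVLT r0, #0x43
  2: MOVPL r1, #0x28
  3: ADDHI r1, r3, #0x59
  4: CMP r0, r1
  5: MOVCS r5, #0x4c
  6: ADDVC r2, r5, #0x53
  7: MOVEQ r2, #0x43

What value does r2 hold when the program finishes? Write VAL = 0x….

0: ✓ CMP  NZCV=0011
1: ✓ MOVLT  r0←0x43
2: ✓ MOVPL  r1←0x28
3: ✓ ADDHI  r1←0x22
4: ✓ CMP  NZCV=0010
5: ✓ MOVCS  r5←0x4c
6: ✓ ADDVC  r2←0x9f
7: · MOVEQ

VAL = 0x9f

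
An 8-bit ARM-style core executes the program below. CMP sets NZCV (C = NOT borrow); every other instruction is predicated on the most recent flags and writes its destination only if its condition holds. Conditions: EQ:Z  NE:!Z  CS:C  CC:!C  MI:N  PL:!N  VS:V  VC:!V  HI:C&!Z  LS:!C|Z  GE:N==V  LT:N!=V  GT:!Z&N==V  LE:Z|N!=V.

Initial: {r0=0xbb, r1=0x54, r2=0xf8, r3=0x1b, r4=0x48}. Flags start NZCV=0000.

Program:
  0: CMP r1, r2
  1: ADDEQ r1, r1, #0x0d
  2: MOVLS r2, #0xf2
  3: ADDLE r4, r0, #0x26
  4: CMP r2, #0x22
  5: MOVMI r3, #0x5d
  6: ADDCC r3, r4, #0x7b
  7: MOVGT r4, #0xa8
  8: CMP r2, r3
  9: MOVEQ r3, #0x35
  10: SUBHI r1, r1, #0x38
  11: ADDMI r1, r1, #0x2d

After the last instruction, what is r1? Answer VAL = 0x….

VAL = 0x49

[0] flags=0000 → (cmp)
[1] flags=0000 EQ?F → skip
[2] flags=0000 LS?T → r2=0xf2
[3] flags=0000 LE?F → skip
[4] flags=1010 → (cmp)
[5] flags=1010 MI?T → r3=0x5d
[6] flags=1010 CC?F → skip
[7] flags=1010 GT?F → skip
[8] flags=1010 → (cmp)
[9] flags=1010 EQ?F → skip
[10] flags=1010 HI?T → r1=0x1c
[11] flags=1010 MI?T → r1=0x49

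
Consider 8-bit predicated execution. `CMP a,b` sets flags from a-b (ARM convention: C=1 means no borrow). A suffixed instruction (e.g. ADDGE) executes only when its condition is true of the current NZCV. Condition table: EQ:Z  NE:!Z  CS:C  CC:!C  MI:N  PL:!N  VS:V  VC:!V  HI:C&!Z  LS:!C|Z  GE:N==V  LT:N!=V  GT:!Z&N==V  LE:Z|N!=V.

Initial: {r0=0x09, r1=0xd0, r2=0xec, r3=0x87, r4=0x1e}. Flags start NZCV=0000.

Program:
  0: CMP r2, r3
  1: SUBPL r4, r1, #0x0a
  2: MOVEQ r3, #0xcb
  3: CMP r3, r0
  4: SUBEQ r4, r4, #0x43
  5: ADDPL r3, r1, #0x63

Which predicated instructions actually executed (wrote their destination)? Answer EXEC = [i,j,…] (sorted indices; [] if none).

EXEC = [1,5]

0: ✓ CMP  NZCV=0010
1: ✓ SUBPL  r4←0xc6
2: · MOVEQ
3: ✓ CMP  NZCV=0011
4: · SUBEQ
5: ✓ ADDPL  r3←0x33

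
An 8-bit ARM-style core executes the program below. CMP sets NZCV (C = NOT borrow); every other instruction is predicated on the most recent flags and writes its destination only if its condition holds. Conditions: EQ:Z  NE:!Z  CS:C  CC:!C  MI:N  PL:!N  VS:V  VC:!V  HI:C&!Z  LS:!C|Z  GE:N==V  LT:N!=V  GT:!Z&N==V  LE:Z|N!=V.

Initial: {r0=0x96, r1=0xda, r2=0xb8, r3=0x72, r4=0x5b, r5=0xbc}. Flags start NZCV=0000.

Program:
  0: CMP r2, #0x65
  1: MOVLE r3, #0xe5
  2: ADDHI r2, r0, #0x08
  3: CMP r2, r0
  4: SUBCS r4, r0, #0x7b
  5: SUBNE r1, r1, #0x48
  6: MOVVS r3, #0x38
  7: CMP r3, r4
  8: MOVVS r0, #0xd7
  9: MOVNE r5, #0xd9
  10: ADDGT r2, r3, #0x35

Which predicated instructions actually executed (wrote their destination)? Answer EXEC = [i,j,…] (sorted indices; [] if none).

EXEC = [1,2,4,5,9]

0: ✓ CMP  NZCV=0011
1: ✓ MOVLE  r3←0xe5
2: ✓ ADDHI  r2←0x9e
3: ✓ CMP  NZCV=0010
4: ✓ SUBCS  r4←0x1b
5: ✓ SUBNE  r1←0x92
6: · MOVVS
7: ✓ CMP  NZCV=1010
8: · MOVVS
9: ✓ MOVNE  r5←0xd9
10: · ADDGT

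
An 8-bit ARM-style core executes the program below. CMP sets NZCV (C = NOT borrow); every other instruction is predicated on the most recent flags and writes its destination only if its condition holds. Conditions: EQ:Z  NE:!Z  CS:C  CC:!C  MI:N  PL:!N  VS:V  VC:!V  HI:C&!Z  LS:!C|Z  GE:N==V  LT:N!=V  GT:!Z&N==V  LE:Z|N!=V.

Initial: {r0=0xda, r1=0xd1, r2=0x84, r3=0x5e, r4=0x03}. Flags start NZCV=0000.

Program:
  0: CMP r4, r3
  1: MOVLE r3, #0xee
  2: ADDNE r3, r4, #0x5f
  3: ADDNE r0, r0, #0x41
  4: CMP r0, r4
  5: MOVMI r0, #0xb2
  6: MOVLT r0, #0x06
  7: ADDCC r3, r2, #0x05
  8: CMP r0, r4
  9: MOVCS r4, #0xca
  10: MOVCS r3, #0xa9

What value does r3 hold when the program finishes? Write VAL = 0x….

[0] flags=1000 → (cmp)
[1] flags=1000 LE?T → r3=0xee
[2] flags=1000 NE?T → r3=0x62
[3] flags=1000 NE?T → r0=0x1b
[4] flags=0010 → (cmp)
[5] flags=0010 MI?F → skip
[6] flags=0010 LT?F → skip
[7] flags=0010 CC?F → skip
[8] flags=0010 → (cmp)
[9] flags=0010 CS?T → r4=0xca
[10] flags=0010 CS?T → r3=0xa9

VAL = 0xa9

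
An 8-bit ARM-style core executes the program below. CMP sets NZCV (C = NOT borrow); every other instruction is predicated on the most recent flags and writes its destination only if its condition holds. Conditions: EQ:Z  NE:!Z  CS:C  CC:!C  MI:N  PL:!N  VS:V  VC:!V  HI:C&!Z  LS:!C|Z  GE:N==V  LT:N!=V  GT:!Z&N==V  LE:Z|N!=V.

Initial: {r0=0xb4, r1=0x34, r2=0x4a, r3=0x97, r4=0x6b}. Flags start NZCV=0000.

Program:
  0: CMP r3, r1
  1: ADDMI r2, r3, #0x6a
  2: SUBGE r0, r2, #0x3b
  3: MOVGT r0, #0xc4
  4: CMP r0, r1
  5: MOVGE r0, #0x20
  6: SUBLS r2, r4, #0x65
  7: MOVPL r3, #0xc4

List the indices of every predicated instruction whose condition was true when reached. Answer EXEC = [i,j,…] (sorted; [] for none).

EXEC = []

0: ✓ CMP  NZCV=0011
1: · ADDMI
2: · SUBGE
3: · MOVGT
4: ✓ CMP  NZCV=1010
5: · MOVGE
6: · SUBLS
7: · MOVPL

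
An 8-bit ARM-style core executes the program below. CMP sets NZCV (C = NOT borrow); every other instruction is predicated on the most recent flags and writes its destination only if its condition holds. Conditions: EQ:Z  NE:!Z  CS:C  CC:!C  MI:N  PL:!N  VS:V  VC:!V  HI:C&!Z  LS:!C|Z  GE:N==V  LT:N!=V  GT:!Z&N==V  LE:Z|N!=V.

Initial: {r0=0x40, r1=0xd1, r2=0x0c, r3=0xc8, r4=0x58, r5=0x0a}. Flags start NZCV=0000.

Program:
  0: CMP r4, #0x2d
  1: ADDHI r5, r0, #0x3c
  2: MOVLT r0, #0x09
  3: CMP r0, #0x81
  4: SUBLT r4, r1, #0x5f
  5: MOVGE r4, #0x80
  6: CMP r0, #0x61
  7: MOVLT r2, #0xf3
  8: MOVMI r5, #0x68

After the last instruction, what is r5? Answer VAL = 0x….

0: ✓ CMP  NZCV=0010
1: ✓ ADDHI  r5←0x7c
2: · MOVLT
3: ✓ CMP  NZCV=1001
4: · SUBLT
5: ✓ MOVGE  r4←0x80
6: ✓ CMP  NZCV=1000
7: ✓ MOVLT  r2←0xf3
8: ✓ MOVMI  r5←0x68

VAL = 0x68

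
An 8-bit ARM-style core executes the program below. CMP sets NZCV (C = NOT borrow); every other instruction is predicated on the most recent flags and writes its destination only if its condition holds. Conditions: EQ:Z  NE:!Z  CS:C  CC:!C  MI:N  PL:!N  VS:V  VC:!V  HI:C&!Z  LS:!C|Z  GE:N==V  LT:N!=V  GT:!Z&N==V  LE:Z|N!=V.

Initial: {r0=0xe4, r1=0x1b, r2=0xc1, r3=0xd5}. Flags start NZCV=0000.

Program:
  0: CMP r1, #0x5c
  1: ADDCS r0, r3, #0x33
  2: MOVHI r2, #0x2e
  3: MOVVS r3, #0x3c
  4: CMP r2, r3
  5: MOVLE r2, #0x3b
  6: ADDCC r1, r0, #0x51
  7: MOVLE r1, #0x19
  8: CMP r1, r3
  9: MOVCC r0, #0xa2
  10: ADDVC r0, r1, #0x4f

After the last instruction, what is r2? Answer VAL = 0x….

0: ✓ CMP  NZCV=1000
1: · ADDCS
2: · MOVHI
3: · MOVVS
4: ✓ CMP  NZCV=1000
5: ✓ MOVLE  r2←0x3b
6: ✓ ADDCC  r1←0x35
7: ✓ MOVLE  r1←0x19
8: ✓ CMP  NZCV=0000
9: ✓ MOVCC  r0←0xa2
10: ✓ ADDVC  r0←0x68

VAL = 0x3b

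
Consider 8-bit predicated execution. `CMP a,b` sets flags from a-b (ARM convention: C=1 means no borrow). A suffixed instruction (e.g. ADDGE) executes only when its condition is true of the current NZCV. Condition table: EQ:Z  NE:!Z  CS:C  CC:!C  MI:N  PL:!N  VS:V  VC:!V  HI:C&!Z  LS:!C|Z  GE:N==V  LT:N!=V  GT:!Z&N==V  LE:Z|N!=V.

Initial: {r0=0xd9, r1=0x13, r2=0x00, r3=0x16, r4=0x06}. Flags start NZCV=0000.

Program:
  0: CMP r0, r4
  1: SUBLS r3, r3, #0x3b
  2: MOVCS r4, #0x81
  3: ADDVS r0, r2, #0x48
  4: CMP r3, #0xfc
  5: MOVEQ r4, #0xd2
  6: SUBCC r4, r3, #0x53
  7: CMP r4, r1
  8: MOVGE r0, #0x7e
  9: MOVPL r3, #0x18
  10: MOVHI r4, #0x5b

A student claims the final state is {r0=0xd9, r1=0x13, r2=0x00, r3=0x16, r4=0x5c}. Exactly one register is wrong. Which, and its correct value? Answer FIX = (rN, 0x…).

0: ✓ CMP  NZCV=1010
1: · SUBLS
2: ✓ MOVCS  r4←0x81
3: · ADDVS
4: ✓ CMP  NZCV=0000
5: · MOVEQ
6: ✓ SUBCC  r4←0xc3
7: ✓ CMP  NZCV=1010
8: · MOVGE
9: · MOVPL
10: ✓ MOVHI  r4←0x5b

FIX = (r4, 0x5b)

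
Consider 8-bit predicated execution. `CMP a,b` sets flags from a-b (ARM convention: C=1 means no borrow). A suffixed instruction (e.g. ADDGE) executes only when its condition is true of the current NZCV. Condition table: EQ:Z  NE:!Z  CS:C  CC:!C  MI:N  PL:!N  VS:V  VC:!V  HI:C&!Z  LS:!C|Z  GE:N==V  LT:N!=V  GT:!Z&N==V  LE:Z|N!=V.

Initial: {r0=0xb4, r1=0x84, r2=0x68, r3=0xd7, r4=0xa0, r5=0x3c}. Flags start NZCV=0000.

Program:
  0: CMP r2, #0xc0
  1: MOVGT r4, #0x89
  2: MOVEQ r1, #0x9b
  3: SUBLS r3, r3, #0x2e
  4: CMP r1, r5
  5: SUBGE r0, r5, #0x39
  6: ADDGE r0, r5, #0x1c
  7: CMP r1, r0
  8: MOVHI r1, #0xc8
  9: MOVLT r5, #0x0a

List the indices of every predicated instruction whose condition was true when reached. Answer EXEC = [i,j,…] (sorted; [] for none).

[0] flags=1001 → (cmp)
[1] flags=1001 GT?T → r4=0x89
[2] flags=1001 EQ?F → skip
[3] flags=1001 LS?T → r3=0xa9
[4] flags=0011 → (cmp)
[5] flags=0011 GE?F → skip
[6] flags=0011 GE?F → skip
[7] flags=1000 → (cmp)
[8] flags=1000 HI?F → skip
[9] flags=1000 LT?T → r5=0x0a

EXEC = [1,3,9]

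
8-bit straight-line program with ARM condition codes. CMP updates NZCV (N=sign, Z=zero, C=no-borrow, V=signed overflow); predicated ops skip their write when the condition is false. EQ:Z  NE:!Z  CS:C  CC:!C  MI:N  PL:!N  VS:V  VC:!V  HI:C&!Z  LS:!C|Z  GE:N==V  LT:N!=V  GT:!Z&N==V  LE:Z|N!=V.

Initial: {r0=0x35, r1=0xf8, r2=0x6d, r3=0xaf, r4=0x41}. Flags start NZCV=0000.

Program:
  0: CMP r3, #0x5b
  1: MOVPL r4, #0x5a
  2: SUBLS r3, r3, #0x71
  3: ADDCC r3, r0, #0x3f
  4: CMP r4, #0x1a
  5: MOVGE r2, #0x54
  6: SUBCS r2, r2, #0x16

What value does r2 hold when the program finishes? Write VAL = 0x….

[0] flags=0011 → (cmp)
[1] flags=0011 PL?T → r4=0x5a
[2] flags=0011 LS?F → skip
[3] flags=0011 CC?F → skip
[4] flags=0010 → (cmp)
[5] flags=0010 GE?T → r2=0x54
[6] flags=0010 CS?T → r2=0x3e

VAL = 0x3e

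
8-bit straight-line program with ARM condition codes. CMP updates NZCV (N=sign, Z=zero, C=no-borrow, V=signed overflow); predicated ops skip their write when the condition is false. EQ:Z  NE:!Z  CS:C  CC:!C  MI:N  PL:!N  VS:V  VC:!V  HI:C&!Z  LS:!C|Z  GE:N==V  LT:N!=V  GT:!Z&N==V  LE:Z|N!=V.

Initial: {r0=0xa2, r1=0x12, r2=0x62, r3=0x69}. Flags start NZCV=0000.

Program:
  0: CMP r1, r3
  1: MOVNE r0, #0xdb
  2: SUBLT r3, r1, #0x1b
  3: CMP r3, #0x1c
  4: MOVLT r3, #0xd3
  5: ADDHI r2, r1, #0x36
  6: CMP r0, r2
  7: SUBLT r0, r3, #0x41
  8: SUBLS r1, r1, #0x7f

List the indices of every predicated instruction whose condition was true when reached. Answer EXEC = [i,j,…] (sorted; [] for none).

EXEC = [1,2,4,5,7]

[0] flags=1000 → (cmp)
[1] flags=1000 NE?T → r0=0xdb
[2] flags=1000 LT?T → r3=0xf7
[3] flags=1010 → (cmp)
[4] flags=1010 LT?T → r3=0xd3
[5] flags=1010 HI?T → r2=0x48
[6] flags=1010 → (cmp)
[7] flags=1010 LT?T → r0=0x92
[8] flags=1010 LS?F → skip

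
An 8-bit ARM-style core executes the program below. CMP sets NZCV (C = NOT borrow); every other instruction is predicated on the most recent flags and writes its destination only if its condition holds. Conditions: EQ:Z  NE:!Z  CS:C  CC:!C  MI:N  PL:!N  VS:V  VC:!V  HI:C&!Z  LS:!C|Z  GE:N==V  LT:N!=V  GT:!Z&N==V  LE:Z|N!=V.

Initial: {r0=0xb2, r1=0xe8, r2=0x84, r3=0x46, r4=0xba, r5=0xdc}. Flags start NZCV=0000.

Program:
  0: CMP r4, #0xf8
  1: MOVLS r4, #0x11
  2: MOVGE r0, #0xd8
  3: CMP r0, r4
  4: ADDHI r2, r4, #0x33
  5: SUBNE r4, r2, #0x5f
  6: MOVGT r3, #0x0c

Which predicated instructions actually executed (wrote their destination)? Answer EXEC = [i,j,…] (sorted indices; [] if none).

0: ✓ CMP  NZCV=1000
1: ✓ MOVLS  r4←0x11
2: · MOVGE
3: ✓ CMP  NZCV=1010
4: ✓ ADDHI  r2←0x44
5: ✓ SUBNE  r4←0xe5
6: · MOVGT

EXEC = [1,4,5]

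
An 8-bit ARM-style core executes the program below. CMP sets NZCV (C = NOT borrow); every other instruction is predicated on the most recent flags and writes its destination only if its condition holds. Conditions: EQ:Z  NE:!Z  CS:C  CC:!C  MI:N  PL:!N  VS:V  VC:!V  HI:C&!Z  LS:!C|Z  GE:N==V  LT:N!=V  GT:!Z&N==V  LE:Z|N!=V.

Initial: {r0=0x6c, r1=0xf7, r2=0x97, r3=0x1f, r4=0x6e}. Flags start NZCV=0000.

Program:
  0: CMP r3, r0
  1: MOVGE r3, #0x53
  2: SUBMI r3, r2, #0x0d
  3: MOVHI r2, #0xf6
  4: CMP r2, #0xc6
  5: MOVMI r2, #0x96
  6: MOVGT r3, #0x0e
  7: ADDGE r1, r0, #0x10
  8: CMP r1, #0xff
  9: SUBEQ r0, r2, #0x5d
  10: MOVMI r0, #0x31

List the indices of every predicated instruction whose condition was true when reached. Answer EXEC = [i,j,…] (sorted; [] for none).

EXEC = [2,5,10]

[0] flags=1000 → (cmp)
[1] flags=1000 GE?F → skip
[2] flags=1000 MI?T → r3=0x8a
[3] flags=1000 HI?F → skip
[4] flags=1000 → (cmp)
[5] flags=1000 MI?T → r2=0x96
[6] flags=1000 GT?F → skip
[7] flags=1000 GE?F → skip
[8] flags=1000 → (cmp)
[9] flags=1000 EQ?F → skip
[10] flags=1000 MI?T → r0=0x31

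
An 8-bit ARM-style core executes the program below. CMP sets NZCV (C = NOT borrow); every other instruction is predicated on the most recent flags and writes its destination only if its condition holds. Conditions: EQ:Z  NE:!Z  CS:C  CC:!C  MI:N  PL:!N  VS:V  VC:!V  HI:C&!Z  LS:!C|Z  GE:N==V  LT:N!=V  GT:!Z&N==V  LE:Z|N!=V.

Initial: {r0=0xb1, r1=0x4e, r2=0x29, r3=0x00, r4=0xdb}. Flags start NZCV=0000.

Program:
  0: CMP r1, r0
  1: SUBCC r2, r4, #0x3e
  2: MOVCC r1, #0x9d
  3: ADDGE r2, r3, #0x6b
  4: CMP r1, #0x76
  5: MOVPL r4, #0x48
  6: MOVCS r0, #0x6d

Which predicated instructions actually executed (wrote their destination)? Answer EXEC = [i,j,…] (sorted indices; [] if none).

[0] flags=1001 → (cmp)
[1] flags=1001 CC?T → r2=0x9d
[2] flags=1001 CC?T → r1=0x9d
[3] flags=1001 GE?T → r2=0x6b
[4] flags=0011 → (cmp)
[5] flags=0011 PL?T → r4=0x48
[6] flags=0011 CS?T → r0=0x6d

EXEC = [1,2,3,5,6]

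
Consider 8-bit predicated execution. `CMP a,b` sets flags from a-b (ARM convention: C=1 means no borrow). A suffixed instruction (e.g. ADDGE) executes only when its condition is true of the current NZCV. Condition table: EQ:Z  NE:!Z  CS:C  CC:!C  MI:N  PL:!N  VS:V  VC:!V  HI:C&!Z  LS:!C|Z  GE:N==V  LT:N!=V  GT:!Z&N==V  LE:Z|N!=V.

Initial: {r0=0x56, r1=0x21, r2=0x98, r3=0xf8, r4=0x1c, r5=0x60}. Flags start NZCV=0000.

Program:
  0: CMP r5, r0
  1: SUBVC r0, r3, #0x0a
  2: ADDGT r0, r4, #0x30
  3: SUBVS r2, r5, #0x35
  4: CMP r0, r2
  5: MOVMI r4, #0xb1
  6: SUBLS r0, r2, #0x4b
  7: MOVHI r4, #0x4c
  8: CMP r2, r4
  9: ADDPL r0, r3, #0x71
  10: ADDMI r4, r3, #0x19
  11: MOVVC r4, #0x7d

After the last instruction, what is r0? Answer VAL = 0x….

0: ✓ CMP  NZCV=0010
1: ✓ SUBVC  r0←0xee
2: ✓ ADDGT  r0←0x4c
3: · SUBVS
4: ✓ CMP  NZCV=1001
5: ✓ MOVMI  r4←0xb1
6: ✓ SUBLS  r0←0x4d
7: · MOVHI
8: ✓ CMP  NZCV=1000
9: · ADDPL
10: ✓ ADDMI  r4←0x11
11: ✓ MOVVC  r4←0x7d

VAL = 0x4d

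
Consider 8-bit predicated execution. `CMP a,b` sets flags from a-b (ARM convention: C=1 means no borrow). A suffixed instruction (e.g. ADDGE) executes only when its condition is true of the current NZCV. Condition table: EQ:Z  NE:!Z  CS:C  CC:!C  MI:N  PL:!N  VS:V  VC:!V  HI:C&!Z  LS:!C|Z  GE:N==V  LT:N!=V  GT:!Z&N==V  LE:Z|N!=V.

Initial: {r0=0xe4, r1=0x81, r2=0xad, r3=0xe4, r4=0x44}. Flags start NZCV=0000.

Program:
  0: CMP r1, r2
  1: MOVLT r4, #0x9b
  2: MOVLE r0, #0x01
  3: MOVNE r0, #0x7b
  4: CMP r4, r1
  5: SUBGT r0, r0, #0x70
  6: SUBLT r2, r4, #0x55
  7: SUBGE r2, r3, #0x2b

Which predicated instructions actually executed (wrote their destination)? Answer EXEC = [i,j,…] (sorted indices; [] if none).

[0] flags=1000 → (cmp)
[1] flags=1000 LT?T → r4=0x9b
[2] flags=1000 LE?T → r0=0x01
[3] flags=1000 NE?T → r0=0x7b
[4] flags=0010 → (cmp)
[5] flags=0010 GT?T → r0=0x0b
[6] flags=0010 LT?F → skip
[7] flags=0010 GE?T → r2=0xb9

EXEC = [1,2,3,5,7]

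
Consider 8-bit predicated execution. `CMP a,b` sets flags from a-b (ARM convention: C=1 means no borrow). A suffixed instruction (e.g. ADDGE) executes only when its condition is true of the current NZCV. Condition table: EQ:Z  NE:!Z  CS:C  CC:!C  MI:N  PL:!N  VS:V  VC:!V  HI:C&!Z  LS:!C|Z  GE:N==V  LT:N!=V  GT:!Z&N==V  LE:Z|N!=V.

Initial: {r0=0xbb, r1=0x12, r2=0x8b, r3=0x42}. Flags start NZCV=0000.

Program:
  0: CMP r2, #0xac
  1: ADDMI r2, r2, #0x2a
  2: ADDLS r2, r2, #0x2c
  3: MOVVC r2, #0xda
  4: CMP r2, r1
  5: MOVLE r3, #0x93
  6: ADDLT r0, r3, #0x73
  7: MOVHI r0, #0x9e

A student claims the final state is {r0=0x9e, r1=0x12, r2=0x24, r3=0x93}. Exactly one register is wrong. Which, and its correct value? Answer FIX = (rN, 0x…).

[0] flags=1000 → (cmp)
[1] flags=1000 MI?T → r2=0xb5
[2] flags=1000 LS?T → r2=0xe1
[3] flags=1000 VC?T → r2=0xda
[4] flags=1010 → (cmp)
[5] flags=1010 LE?T → r3=0x93
[6] flags=1010 LT?T → r0=0x06
[7] flags=1010 HI?T → r0=0x9e

FIX = (r2, 0xda)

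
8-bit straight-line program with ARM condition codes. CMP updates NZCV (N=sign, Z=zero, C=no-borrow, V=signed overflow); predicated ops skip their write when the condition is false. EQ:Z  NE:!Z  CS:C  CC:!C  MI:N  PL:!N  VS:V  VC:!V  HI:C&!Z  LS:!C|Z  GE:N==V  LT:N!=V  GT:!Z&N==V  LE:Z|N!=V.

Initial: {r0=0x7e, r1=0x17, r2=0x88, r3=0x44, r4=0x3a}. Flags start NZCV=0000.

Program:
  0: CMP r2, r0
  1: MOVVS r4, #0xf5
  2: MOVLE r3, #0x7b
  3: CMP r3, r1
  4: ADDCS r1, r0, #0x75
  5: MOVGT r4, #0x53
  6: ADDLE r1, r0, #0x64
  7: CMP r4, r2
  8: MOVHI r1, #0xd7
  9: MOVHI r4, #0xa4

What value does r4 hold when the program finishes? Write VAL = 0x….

0: ✓ CMP  NZCV=0011
1: ✓ MOVVS  r4←0xf5
2: ✓ MOVLE  r3←0x7b
3: ✓ CMP  NZCV=0010
4: ✓ ADDCS  r1←0xf3
5: ✓ MOVGT  r4←0x53
6: · ADDLE
7: ✓ CMP  NZCV=1001
8: · MOVHI
9: · MOVHI

VAL = 0x53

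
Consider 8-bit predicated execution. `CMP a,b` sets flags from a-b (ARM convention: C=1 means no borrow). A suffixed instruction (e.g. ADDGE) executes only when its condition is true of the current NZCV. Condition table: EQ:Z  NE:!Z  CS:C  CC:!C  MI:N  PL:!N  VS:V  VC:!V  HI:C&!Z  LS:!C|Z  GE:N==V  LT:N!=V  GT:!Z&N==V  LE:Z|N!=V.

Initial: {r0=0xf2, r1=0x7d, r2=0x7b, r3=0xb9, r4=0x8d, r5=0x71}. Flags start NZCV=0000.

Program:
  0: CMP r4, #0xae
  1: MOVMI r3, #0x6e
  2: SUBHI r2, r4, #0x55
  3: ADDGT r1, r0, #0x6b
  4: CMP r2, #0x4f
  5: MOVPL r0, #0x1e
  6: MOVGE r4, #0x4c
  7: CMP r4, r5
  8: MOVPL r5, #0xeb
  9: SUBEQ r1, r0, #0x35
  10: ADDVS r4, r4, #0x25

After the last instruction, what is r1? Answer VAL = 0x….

0: ✓ CMP  NZCV=1000
1: ✓ MOVMI  r3←0x6e
2: · SUBHI
3: · ADDGT
4: ✓ CMP  NZCV=0010
5: ✓ MOVPL  r0←0x1e
6: ✓ MOVGE  r4←0x4c
7: ✓ CMP  NZCV=1000
8: · MOVPL
9: · SUBEQ
10: · ADDVS

VAL = 0x7d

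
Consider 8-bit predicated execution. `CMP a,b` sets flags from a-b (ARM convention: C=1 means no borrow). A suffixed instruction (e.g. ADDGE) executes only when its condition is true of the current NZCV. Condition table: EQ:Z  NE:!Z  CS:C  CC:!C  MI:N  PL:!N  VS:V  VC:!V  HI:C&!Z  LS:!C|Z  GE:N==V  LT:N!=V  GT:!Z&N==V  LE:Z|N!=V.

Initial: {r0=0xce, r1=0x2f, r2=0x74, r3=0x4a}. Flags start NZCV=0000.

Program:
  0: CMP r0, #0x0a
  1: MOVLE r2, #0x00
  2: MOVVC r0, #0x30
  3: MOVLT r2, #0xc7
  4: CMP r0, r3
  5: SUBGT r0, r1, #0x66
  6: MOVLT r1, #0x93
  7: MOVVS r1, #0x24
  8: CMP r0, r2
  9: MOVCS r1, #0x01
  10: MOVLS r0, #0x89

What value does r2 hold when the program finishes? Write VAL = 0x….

[0] flags=1010 → (cmp)
[1] flags=1010 LE?T → r2=0x00
[2] flags=1010 VC?T → r0=0x30
[3] flags=1010 LT?T → r2=0xc7
[4] flags=1000 → (cmp)
[5] flags=1000 GT?F → skip
[6] flags=1000 LT?T → r1=0x93
[7] flags=1000 VS?F → skip
[8] flags=0000 → (cmp)
[9] flags=0000 CS?F → skip
[10] flags=0000 LS?T → r0=0x89

VAL = 0xc7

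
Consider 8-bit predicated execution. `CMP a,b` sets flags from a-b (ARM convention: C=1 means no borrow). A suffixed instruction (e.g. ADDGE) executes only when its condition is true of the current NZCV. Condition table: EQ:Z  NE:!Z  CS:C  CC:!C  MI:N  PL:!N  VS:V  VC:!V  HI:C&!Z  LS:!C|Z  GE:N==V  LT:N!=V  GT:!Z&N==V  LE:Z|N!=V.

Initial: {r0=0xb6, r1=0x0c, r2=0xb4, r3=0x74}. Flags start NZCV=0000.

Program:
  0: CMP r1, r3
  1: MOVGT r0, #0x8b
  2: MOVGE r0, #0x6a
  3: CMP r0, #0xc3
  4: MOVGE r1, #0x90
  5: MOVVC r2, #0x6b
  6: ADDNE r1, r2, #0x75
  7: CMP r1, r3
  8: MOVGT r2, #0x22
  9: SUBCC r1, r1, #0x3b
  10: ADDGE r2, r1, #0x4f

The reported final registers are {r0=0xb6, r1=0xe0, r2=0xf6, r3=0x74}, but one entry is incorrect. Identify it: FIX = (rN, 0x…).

0: ✓ CMP  NZCV=1000
1: · MOVGT
2: · MOVGE
3: ✓ CMP  NZCV=1000
4: · MOVGE
5: ✓ MOVVC  r2←0x6b
6: ✓ ADDNE  r1←0xe0
7: ✓ CMP  NZCV=0011
8: · MOVGT
9: · SUBCC
10: · ADDGE

FIX = (r2, 0x6b)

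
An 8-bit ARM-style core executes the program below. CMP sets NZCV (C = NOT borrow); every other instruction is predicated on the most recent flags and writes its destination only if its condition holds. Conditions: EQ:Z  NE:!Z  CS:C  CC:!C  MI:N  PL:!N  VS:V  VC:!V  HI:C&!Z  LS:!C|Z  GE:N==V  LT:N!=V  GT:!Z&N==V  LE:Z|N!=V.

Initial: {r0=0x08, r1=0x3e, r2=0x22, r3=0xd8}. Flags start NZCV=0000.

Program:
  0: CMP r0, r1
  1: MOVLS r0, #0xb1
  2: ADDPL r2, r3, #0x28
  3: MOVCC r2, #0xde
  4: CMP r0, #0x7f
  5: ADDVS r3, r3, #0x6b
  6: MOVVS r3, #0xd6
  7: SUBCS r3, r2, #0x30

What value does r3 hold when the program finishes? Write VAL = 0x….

[0] flags=1000 → (cmp)
[1] flags=1000 LS?T → r0=0xb1
[2] flags=1000 PL?F → skip
[3] flags=1000 CC?T → r2=0xde
[4] flags=0011 → (cmp)
[5] flags=0011 VS?T → r3=0x43
[6] flags=0011 VS?T → r3=0xd6
[7] flags=0011 CS?T → r3=0xae

VAL = 0xae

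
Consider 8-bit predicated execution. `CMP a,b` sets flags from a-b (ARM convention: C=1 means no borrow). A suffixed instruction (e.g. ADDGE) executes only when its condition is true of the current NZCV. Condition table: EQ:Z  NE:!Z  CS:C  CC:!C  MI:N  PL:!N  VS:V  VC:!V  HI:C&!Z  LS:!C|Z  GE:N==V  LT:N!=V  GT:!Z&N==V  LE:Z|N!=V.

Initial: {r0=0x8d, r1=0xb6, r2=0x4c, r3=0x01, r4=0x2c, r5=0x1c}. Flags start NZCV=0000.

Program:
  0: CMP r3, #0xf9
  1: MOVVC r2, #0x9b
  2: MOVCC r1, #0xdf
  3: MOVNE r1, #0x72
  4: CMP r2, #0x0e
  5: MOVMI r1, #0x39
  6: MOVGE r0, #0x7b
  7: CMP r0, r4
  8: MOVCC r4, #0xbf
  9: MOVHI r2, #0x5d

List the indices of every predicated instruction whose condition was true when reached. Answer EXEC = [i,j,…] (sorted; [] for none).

0: ✓ CMP  NZCV=0000
1: ✓ MOVVC  r2←0x9b
2: ✓ MOVCC  r1←0xdf
3: ✓ MOVNE  r1←0x72
4: ✓ CMP  NZCV=1010
5: ✓ MOVMI  r1←0x39
6: · MOVGE
7: ✓ CMP  NZCV=0011
8: · MOVCC
9: ✓ MOVHI  r2←0x5d

EXEC = [1,2,3,5,9]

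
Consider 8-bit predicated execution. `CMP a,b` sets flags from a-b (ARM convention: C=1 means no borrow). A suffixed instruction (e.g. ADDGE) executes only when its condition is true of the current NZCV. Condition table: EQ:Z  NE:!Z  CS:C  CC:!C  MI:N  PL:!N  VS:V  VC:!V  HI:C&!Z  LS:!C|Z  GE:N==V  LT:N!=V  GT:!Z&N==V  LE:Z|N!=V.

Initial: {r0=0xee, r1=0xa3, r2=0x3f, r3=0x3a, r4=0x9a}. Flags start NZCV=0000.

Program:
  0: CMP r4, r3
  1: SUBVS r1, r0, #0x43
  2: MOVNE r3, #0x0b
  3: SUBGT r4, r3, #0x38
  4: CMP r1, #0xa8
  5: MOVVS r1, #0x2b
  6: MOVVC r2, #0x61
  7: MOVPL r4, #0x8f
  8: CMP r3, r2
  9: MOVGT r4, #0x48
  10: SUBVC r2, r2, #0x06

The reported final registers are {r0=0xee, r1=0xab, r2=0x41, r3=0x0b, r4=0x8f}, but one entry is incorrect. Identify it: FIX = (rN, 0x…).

FIX = (r2, 0x5b)

[0] flags=0011 → (cmp)
[1] flags=0011 VS?T → r1=0xab
[2] flags=0011 NE?T → r3=0x0b
[3] flags=0011 GT?F → skip
[4] flags=0010 → (cmp)
[5] flags=0010 VS?F → skip
[6] flags=0010 VC?T → r2=0x61
[7] flags=0010 PL?T → r4=0x8f
[8] flags=1000 → (cmp)
[9] flags=1000 GT?F → skip
[10] flags=1000 VC?T → r2=0x5b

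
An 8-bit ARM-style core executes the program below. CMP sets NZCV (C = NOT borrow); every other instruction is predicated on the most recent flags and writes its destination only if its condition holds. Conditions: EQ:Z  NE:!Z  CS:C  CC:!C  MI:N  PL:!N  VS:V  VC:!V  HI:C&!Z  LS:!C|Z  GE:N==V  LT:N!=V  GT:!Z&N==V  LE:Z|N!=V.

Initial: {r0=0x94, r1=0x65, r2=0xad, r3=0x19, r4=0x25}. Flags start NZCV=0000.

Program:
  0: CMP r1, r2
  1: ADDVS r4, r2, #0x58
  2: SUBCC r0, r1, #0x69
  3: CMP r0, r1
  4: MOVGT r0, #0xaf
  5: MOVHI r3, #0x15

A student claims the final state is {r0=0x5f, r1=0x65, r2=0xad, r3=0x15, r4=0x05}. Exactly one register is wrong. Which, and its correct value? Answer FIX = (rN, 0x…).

FIX = (r0, 0xfc)

[0] flags=1001 → (cmp)
[1] flags=1001 VS?T → r4=0x05
[2] flags=1001 CC?T → r0=0xfc
[3] flags=1010 → (cmp)
[4] flags=1010 GT?F → skip
[5] flags=1010 HI?T → r3=0x15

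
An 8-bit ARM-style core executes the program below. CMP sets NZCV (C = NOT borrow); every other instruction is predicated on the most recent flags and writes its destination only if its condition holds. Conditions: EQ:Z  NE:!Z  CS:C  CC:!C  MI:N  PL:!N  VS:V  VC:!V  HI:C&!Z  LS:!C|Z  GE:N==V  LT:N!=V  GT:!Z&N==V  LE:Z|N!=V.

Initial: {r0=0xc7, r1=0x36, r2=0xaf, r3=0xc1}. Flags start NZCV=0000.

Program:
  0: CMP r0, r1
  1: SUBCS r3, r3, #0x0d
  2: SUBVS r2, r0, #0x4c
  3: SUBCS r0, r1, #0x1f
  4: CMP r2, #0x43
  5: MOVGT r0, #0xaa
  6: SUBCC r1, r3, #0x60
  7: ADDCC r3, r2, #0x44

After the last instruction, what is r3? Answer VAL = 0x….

0: ✓ CMP  NZCV=1010
1: ✓ SUBCS  r3←0xb4
2: · SUBVS
3: ✓ SUBCS  r0←0x17
4: ✓ CMP  NZCV=0011
5: · MOVGT
6: · SUBCC
7: · ADDCC

VAL = 0xb4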